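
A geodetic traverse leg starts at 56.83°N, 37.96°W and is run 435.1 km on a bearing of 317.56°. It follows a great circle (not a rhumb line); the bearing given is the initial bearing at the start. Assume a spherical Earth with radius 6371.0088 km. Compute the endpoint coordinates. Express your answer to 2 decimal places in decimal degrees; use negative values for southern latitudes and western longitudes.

δ = 435.1/6371.0088 = 0.068294 rad (3.9129°).
Converting: φ₁ = 0.991871 rad, θ = 5.542468 rad.
Applying the spherical law of cosines for sides, sin φ₂ = sin φ₁ cos δ + cos φ₁ sin δ cos θ = 0.862653, so φ₂ = 59.62°.
For the longitude increment, Δλ = atan2( sin θ sin δ cos φ₁, cos δ − sin φ₁ sin φ₂ ) = atan2(-0.025195, 0.275584) = -5.22°.
λ₂ = -37.96° + -5.22° = -43.18°.

latitude 59.62°, longitude -43.18°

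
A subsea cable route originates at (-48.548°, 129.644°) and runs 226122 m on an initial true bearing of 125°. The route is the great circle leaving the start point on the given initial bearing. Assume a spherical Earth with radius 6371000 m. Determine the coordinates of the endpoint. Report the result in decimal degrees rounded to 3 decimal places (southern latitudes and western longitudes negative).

latitude -49.686°, longitude 132.219°

The arc subtends δ = 226122/6371000 = 0.035492 rad at the centre.
With φ₁ = -48.548° = -0.847322 rad and θ = 125° = 2.181662 rad:
Applying the spherical law of cosines for sides, sin φ₂ = sin φ₁ cos δ + cos φ₁ sin δ cos θ = -0.762512, so φ₂ = -49.686°.
For the longitude increment, Δλ = atan2( sin θ sin δ cos φ₁, cos δ − sin φ₁ sin φ₂ ) = atan2(0.019243, 0.427859) = 2.575°.
λ₂ = 129.644° + 2.575° = 132.219°.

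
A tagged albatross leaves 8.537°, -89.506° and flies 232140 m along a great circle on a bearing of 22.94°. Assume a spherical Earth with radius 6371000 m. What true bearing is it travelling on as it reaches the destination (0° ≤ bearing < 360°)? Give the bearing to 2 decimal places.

final bearing 23.08°

Angular distance δ = d/R = 232140 / 6371000 = 0.036437 rad.
Converting: φ₁ = 0.148999 rad, θ = 0.400379 rad.
Destination latitude: φ₂ = arcsin( sin φ₁ cos δ + cos φ₁ sin δ cos θ ) = arcsin(0.181526) = 10.459°.
Δλ = atan2( sin θ sin δ cos φ₁ , cos δ − sin φ₁ sin φ₂ ) = atan2(0.014041, 0.972389) = 0.014439 rad = 0.827°.
λ₂ = λ₁ + Δλ = -88.679°.
The forward bearing on arrival equals the back-azimuth from the destination plus 180°.
Back-azimuth from P₂ (10.46°, -88.68°) to P₁ (8.54°, -89.51°), with Δλ' = λ₁ − λ₂ = -0.83°: atan2( sin Δλ' cos φ₁ , cos φ₂ sin φ₁ − sin φ₂ cos φ₁ cos Δλ' ) = 203.08°.
Final bearing = (203.08° + 180°) mod 360° = 23.08°.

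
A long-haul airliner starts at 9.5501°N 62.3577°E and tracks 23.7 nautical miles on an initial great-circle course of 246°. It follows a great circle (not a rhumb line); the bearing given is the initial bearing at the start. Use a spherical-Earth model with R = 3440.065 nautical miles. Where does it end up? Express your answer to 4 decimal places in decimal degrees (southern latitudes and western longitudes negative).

Central angle δ = d/R = 0.006889 rad.
Converting: φ₁ = 0.166681 rad, θ = 4.293510 rad.
sin φ₂ = sin φ₁ cos δ + cos φ₁ sin δ cos θ = (0.165910)(0.999976) + (0.986141)(0.006889)(-0.406737) = 0.163143
φ₂ = asin(0.163143) = 0.163875 rad = 9.3894°.
For the longitude increment, Δλ = atan2( sin θ sin δ cos φ₁, cos δ − sin φ₁ sin φ₂ ) = atan2(-0.006207, 0.972909) = -0.3655°.
λ₂ = λ₁ + Δλ = 61.9922°.

latitude 9.3894°, longitude 61.9922°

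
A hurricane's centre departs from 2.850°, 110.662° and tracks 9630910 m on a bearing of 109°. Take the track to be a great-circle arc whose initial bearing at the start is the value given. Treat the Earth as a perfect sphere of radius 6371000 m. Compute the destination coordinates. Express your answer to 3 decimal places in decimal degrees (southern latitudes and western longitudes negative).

latitude -18.763°, longitude -163.891°

δ = 9630910/6371000 = 1.511679 rad (86.6129°).
With φ₁ = 2.850° = 0.049742 rad and θ = 109° = 1.902409 rad:
sin φ₂ = sin φ₁ cos δ + cos φ₁ sin δ cos θ = (0.049721)(0.059082) + (0.998763)(0.998253)(-0.325568) = -0.321660
φ₂ = asin(-0.321660) = -0.327482 rad = -18.763°.
For the longitude increment, Δλ = atan2( sin θ sin δ cos φ₁, cos δ − sin φ₁ sin φ₂ ) = atan2(0.942699, 0.075076) = 85.447°.
λ₂ = 110.662° + 85.447° = 196.109°, normalized to (−180°, 180°] → -163.891°.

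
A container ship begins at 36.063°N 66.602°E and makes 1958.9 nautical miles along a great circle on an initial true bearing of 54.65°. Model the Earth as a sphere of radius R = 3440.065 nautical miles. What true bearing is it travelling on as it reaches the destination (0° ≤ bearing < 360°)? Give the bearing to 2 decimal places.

final bearing 83.38°

Angular distance δ = d/R = 1958.9 / 3440.065 = 0.569437 rad.
Start latitude φ₁ = 0.629418 rad; initial bearing θ = 0.953822 rad.
Applying the spherical law of cosines for sides, sin φ₂ = sin φ₁ cos δ + cos φ₁ sin δ cos θ = 0.747948, so φ₂ = 48.413°.
For the longitude increment, Δλ = atan2( sin θ sin δ cos φ₁, cos δ − sin φ₁ sin φ₂ ) = atan2(0.355485, 0.401907) = 41.493°.
λ₂ = 66.602° + 41.493° = 108.095°.
The forward bearing on arrival equals the back-azimuth from the destination plus 180°.
Back-azimuth from P₂ (48.41°, 108.09°) to P₁ (36.06°, 66.60°), with Δλ' = λ₁ − λ₂ = -41.49°: atan2( sin Δλ' cos φ₁ , cos φ₂ sin φ₁ − sin φ₂ cos φ₁ cos Δλ' ) = 263.38°.
Final bearing = (263.38° + 180°) mod 360° = 83.38°.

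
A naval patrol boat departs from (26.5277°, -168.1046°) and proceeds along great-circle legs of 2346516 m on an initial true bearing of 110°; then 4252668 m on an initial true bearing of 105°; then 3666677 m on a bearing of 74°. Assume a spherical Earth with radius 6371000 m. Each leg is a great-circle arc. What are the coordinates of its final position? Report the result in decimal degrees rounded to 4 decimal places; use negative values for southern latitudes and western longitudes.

latitude 12.9111°, longitude -77.9314°

Apply the spherical direct solution leg by leg, carrying full precision between legs.
Leg 1: from (26.5277°, -168.1046°), δ = 2346516/6371000 = 0.368312 rad, θ = 110° → φ = 17.8485°, λ = -147.2845°.
Leg 2: from (17.8485°, -147.2845°), δ = 4252668/6371000 = 0.667504 rad, θ = 105° → φ = 5.0607°, λ = -110.3949°.
Leg 3: from (5.0607°, -110.3949°), δ = 3666677/6371000 = 0.575526 rad, θ = 74° → φ = 12.9111°, λ = -77.9314°.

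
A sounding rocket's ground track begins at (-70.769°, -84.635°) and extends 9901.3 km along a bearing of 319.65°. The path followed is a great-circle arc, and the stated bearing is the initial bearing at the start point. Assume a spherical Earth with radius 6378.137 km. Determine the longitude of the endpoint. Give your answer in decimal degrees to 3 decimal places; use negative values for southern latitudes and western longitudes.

longitude -126.376°

Central angle δ = d/R = 1.552381 rad.
Start latitude φ₁ = -1.235152 rad; initial bearing θ = 5.578945 rad.
Applying the spherical law of cosines for sides, sin φ₂ = sin φ₁ cos δ + cos φ₁ sin δ cos θ = 0.233591, so φ₂ = 13.509°.
Then Δλ = atan2(-0.213221, 0.238970) = -0.728517 rad, from sin θ sin δ cos φ₁ over cos δ − sin φ₁ sin φ₂.
λ₂ = -84.635° + -41.741° = -126.376°.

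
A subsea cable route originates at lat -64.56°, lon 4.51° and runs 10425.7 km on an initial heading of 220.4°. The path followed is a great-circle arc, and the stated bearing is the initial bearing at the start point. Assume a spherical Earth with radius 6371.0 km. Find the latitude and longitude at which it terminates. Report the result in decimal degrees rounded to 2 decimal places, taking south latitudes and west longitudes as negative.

The arc subtends δ = 10425.7/6371 = 1.636431 rad at the centre.
With φ₁ = -64.56° = -1.126785 rad and θ = 220.4° = 3.846706 rad:
Destination latitude: φ₂ = arcsin( sin φ₁ cos δ + cos φ₁ sin δ cos θ ) = arcsin(-0.267199) = -15.50°.
For the longitude increment, Δλ = atan2( sin θ sin δ cos φ₁, cos δ − sin φ₁ sin φ₂ ) = atan2(-0.277811, -0.306877) = -137.85°.
λ₂ = 4.51° + -137.85° = -133.34°.

latitude -15.50°, longitude -133.34°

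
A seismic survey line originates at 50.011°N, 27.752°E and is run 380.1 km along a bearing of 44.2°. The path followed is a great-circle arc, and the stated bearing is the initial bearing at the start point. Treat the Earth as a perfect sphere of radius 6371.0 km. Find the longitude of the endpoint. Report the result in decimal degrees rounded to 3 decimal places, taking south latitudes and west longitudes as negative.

longitude 31.658°

δ = 380.1/6371 = 0.059661 rad (3.4183°).
With φ₁ = 50.011° = 0.872857 rad and θ = 44.2° = 0.771436 rad:
Applying the spherical law of cosines for sides, sin φ₂ = sin φ₁ cos δ + cos φ₁ sin δ cos θ = 0.792275, so φ₂ = 52.399°.
For the longitude increment, Δλ = atan2( sin θ sin δ cos φ₁, cos δ − sin φ₁ sin φ₂ ) = atan2(0.026714, 0.391205) = 3.906°.
λ₂ = 27.752° + 3.906° = 31.658°.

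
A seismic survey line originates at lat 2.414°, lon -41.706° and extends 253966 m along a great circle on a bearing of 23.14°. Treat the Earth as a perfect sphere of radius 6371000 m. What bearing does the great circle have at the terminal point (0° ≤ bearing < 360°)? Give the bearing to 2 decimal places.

final bearing 23.19°

The arc subtends δ = 253966/6371000 = 0.039863 rad at the centre.
Start latitude φ₁ = 0.042132 rad; initial bearing θ = 0.403869 rad.
Destination latitude: φ₂ = arcsin( sin φ₁ cos δ + cos φ₁ sin δ cos θ ) = arcsin(0.078700) = 4.514°.
For the longitude increment, Δλ = atan2( sin θ sin δ cos φ₁, cos δ − sin φ₁ sin φ₂ ) = atan2(0.015647, 0.995891) = 0.900°.
λ₂ = λ₁ + Δλ = -40.806°.
The forward bearing on arrival equals the back-azimuth from the destination plus 180°.
Back-azimuth from P₂ (4.51°, -40.81°) to P₁ (2.41°, -41.71°), with Δλ' = λ₁ − λ₂ = -0.90°: atan2( sin Δλ' cos φ₁ , cos φ₂ sin φ₁ − sin φ₂ cos φ₁ cos Δλ' ) = 203.19°.
Final bearing = (203.19° + 180°) mod 360° = 23.19°.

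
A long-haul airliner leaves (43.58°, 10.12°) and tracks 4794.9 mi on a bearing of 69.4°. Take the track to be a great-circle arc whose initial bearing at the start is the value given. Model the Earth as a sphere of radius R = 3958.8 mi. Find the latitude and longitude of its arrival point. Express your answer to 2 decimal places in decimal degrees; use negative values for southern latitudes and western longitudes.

Angular distance δ = d/R = 4794.9 / 3958.8 = 1.211200 rad.
Start latitude φ₁ = 0.760614 rad; initial bearing θ = 1.211259 rad.
sin φ₂ = sin φ₁ cos δ + cos φ₁ sin δ cos θ = (0.689367)(0.351896) + (0.724413)(0.936039)(0.351842) = 0.481162
φ₂ = asin(0.481162) = 0.501979 rad = 28.76°.
For the longitude increment, Δλ = atan2( sin θ sin δ cos φ₁, cos δ − sin φ₁ sin φ₂ ) = atan2(0.634722, 0.020199) = 88.18°.
Hence λ₂ = 10.12° + 88.18° = 98.30°.

latitude 28.76°, longitude 98.30°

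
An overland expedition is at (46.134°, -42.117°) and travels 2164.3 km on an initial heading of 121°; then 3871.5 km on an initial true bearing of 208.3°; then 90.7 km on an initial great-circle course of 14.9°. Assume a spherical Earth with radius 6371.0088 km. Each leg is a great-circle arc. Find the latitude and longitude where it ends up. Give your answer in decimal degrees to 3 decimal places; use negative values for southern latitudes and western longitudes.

latitude 3.323°, longitude -37.447°

Apply the spherical direct solution leg by leg, carrying full precision between legs.
Leg 1: from (46.134°, -42.117°), δ = 2164.3/6371.0088 = 0.339711 rad, θ = 121° → φ = 34.113°, λ = -21.936°.
Leg 2: from (34.113°, -21.936°), δ = 3871.5/6371.0088 = 0.607675 rad, θ = 208.3° → φ = 2.534°, λ = -37.657°.
Leg 3: from (2.534°, -37.657°), δ = 90.7/6371.0088 = 0.014236 rad, θ = 14.9° → φ = 3.323°, λ = -37.447°.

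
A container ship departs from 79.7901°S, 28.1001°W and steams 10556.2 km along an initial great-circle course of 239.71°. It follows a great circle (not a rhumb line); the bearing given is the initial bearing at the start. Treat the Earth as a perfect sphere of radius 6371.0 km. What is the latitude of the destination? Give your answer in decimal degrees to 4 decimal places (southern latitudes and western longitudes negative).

latitude -0.2534°

δ = 10556.2/6371 = 1.656914 rad (94.9342°).
Start latitude φ₁ = -1.392600 rad; initial bearing θ = 4.183729 rad.
Applying the spherical law of cosines for sides, sin φ₂ = sin φ₁ cos δ + cos φ₁ sin δ cos θ = -0.004422, so φ₂ = -0.2534°.
For the longitude increment, Δλ = atan2( sin θ sin δ cos φ₁, cos δ − sin φ₁ sin φ₂ ) = atan2(-0.152489, -0.090364) = -120.6506°.
Hence λ₂ = -28.1001° + -120.6506° = -148.7507°.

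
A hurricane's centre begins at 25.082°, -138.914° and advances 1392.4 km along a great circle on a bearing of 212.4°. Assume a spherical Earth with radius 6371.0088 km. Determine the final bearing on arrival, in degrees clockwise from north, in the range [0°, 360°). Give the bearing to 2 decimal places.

final bearing 210.06°

The arc subtends δ = 1392.4/6371.0088 = 0.218553 rad at the centre.
Start latitude φ₁ = 0.437763 rad; initial bearing θ = 3.707079 rad.
sin φ₂ = sin φ₁ cos δ + cos φ₁ sin δ cos θ = (0.423915)(0.976212) + (0.905702)(0.216817)(-0.844328) = 0.248029
φ₂ = asin(0.248029) = 0.250645 rad = 14.361°.
For the longitude increment, Δλ = atan2( sin θ sin δ cos φ₁, cos δ − sin φ₁ sin φ₂ ) = atan2(-0.105221, 0.871069) = -6.888°.
λ₂ = λ₁ + Δλ = -145.802°.
The forward bearing on arrival equals the back-azimuth from the destination plus 180°.
Back-azimuth from P₂ (14.36°, -145.80°) to P₁ (25.08°, -138.91°), with Δλ' = λ₁ − λ₂ = 6.89°: atan2( sin Δλ' cos φ₁ , cos φ₂ sin φ₁ − sin φ₂ cos φ₁ cos Δλ' ) = 30.06°.
Final bearing = (30.06° + 180°) mod 360° = 210.06°.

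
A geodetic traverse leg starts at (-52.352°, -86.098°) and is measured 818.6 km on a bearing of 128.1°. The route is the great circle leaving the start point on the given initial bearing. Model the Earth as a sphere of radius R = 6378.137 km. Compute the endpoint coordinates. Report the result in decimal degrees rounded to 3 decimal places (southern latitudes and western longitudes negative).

Angular distance δ = d/R = 818.6 / 6378.137 = 0.128345 rad.
Start latitude φ₁ = -0.913715 rad; initial bearing θ = 2.235767 rad.
Destination latitude: φ₂ = arcsin( sin φ₁ cos δ + cos φ₁ sin δ cos θ ) = arcsin(-0.833505) = -56.461°.
For the longitude increment, Δλ = atan2( sin θ sin δ cos φ₁, cos δ − sin φ₁ sin φ₂ ) = atan2(0.061522, 0.331824) = 10.504°.
Hence λ₂ = -86.098° + 10.504° = -75.594°.

latitude -56.461°, longitude -75.594°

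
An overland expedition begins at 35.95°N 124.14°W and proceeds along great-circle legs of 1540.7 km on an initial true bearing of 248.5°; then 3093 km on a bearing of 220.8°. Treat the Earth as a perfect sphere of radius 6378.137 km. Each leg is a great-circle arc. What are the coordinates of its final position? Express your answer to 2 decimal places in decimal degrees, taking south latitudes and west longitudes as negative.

Apply the spherical direct solution leg by leg, carrying full precision between legs.
Leg 1: from (35.95°, -124.14°), δ = 1540.7/6378.137 = 0.241560 rad, θ = 248.5° → φ = 29.94°, λ = -139.02°.
Leg 2: from (29.94°, -139.02°), δ = 3093/6378.137 = 0.484938 rad, θ = 220.8° → φ = 7.80°, λ = -156.93°.

latitude 7.80°, longitude -156.93°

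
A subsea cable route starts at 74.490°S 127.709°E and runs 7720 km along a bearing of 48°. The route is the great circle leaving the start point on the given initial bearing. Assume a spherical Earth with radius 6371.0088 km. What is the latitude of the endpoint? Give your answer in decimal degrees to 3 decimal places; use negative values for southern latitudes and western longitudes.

latitude -9.850°

The arc subtends δ = 7720/6371.0088 = 1.211739 rad at the centre.
Start latitude φ₁ = -1.300096 rad; initial bearing θ = 0.837758 rad.
Destination latitude: φ₂ = arcsin( sin φ₁ cos δ + cos φ₁ sin δ cos θ ) = arcsin(-0.171076) = -9.850°.
Δλ = atan2( sin θ sin δ cos φ₁ , cos δ − sin φ₁ sin φ₂ ) = atan2(0.186049, 0.186546) = 0.784065 rad = 44.924°.
λ₂ = 127.709° + 44.924° = 172.633°.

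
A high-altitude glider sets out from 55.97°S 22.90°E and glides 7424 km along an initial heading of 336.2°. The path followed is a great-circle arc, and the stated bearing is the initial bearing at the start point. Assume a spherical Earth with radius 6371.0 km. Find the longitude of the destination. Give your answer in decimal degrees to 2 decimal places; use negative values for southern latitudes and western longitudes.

The arc subtends δ = 7424/6371 = 1.165280 rad at the centre.
Converting: φ₁ = -0.976861 rad, θ = 5.867797 rad.
sin φ₂ = sin φ₁ cos δ + cos φ₁ sin δ cos θ = (-0.828745)(0.394493) + (0.559627)(0.918899)(0.914960) = 0.143575
φ₂ = asin(0.143575) = 0.144073 rad = 8.25°.
For the longitude increment, Δλ = atan2( sin θ sin δ cos φ₁, cos δ − sin φ₁ sin φ₂ ) = atan2(-0.207519, 0.513480) = -22.01°.
λ₂ = 22.90° + -22.01° = 0.89°.

longitude 0.89°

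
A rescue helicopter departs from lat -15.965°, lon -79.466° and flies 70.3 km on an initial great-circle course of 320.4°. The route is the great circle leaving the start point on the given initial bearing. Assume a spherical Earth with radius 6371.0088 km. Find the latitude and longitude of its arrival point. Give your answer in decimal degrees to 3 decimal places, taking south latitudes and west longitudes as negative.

Central angle δ = d/R = 0.011034 rad.
With φ₁ = -15.965° = -0.278642 rad and θ = 320.4° = 5.592035 rad:
Applying the spherical law of cosines for sides, sin φ₂ = sin φ₁ cos δ + cos φ₁ sin δ cos θ = -0.266859, so φ₂ = -15.477°.
Then Δλ = atan2(-0.006762, 0.926539) = -0.007298 rad, from sin θ sin δ cos φ₁ over cos δ − sin φ₁ sin φ₂.
Hence λ₂ = -79.466° + -0.418° = -79.884°.

latitude -15.477°, longitude -79.884°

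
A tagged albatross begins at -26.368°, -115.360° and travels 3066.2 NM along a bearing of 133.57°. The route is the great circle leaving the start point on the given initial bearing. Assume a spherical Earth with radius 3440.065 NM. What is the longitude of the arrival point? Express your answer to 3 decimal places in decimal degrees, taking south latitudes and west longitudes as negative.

longitude -55.320°

Central angle δ = d/R = 0.891320 rad.
With φ₁ = -26.368° = -0.460208 rad and θ = 133.57° = 2.331236 rad:
sin φ₂ = sin φ₁ cos δ + cos φ₁ sin δ cos θ = (-0.444135)(0.628385) + (0.895960)(0.777902)(-0.689240) = -0.759467
φ₂ = asin(-0.759467) = -0.862494 rad = -49.417°.
For the longitude increment, Δλ = atan2( sin θ sin δ cos φ₁, cos δ − sin φ₁ sin φ₂ ) = atan2(0.504977, 0.291080) = 60.040°.
λ₂ = λ₁ + Δλ = -55.320°.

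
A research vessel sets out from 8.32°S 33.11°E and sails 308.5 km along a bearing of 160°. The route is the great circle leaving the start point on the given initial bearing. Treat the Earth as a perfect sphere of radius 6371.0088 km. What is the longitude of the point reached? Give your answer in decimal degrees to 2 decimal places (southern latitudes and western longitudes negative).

longitude 34.08°

Central angle δ = d/R = 0.048422 rad.
With φ₁ = -8.32° = -0.145211 rad and θ = 160° = 2.792527 rad:
Applying the spherical law of cosines for sides, sin φ₂ = sin φ₁ cos δ + cos φ₁ sin δ cos θ = -0.189538, so φ₂ = -10.93°.
Then Δλ = atan2(0.016381, 0.971401) = 0.016861 rad, from sin θ sin δ cos φ₁ over cos δ − sin φ₁ sin φ₂.
Hence λ₂ = 33.11° + 0.97° = 34.08°.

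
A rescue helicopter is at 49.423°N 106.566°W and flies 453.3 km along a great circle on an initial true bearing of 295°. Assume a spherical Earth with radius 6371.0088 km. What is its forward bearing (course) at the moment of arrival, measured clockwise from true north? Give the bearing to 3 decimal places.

final bearing 290.482°

The arc subtends δ = 453.3/6371.0088 = 0.071150 rad at the centre.
With φ₁ = 49.423° = 0.862594 rad and θ = 295° = 5.148721 rad:
sin φ₂ = sin φ₁ cos δ + cos φ₁ sin δ cos θ = (0.759532)(0.997470) + (0.650469)(0.071090)(0.422618) = 0.777154
φ₂ = asin(0.777154) = 0.890130 rad = 51.001°.
Then Δλ = atan2(-0.041910, 0.407197) = -0.102561 rad, from sin θ sin δ cos φ₁ over cos δ − sin φ₁ sin φ₂.
λ₂ = -106.566° + -5.876° = -112.442°.
The forward bearing on arrival equals the back-azimuth from the destination plus 180°.
Back-azimuth from P₂ (51.001°, -112.442°) to P₁ (49.423°, -106.566°), with Δλ' = λ₁ − λ₂ = 5.876°: atan2( sin Δλ' cos φ₁ , cos φ₂ sin φ₁ − sin φ₂ cos φ₁ cos Δλ' ) = 110.482°.
Final bearing = (110.482° + 180°) mod 360° = 290.482°.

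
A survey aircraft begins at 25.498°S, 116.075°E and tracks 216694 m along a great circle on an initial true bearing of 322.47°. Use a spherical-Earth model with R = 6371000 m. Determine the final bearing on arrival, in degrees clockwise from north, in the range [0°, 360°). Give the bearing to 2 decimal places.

final bearing 323.01°

δ = 216694/6371000 = 0.034013 rad (1.9488°).
Start latitude φ₁ = -0.445024 rad; initial bearing θ = 5.628163 rad.
Destination latitude: φ₂ = arcsin( sin φ₁ cos δ + cos φ₁ sin δ cos θ ) = arcsin(-0.405889) = -23.947°.
Δλ = atan2( sin θ sin δ cos φ₁ , cos δ − sin φ₁ sin φ₂ ) = atan2(-0.018698, 0.824695) = -0.022669 rad = -1.299°.
Hence λ₂ = 116.075° + -1.299° = 114.776°.
The forward bearing on arrival equals the back-azimuth from the destination plus 180°.
Back-azimuth from P₂ (-23.95°, 114.78°) to P₁ (-25.50°, 116.08°), with Δλ' = λ₁ − λ₂ = 1.30°: atan2( sin Δλ' cos φ₁ , cos φ₂ sin φ₁ − sin φ₂ cos φ₁ cos Δλ' ) = 143.01°.
Final bearing = (143.01° + 180°) mod 360° = 323.01°.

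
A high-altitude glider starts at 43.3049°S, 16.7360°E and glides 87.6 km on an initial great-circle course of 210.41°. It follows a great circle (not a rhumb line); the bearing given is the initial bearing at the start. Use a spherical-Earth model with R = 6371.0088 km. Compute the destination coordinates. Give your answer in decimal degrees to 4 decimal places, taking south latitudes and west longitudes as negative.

Central angle δ = d/R = 0.013750 rad.
Start latitude φ₁ = -0.755813 rad; initial bearing θ = 3.672347 rad.
sin φ₂ = sin φ₁ cos δ + cos φ₁ sin δ cos θ = (-0.685881)(0.999905) + (0.727714)(0.013749)(-0.862425) = -0.694445
φ₂ = asin(-0.694445) = -0.767648 rad = -43.9830°.
Then Δλ = atan2(-0.005065, 0.523599) = -0.009673 rad, from sin θ sin δ cos φ₁ over cos δ − sin φ₁ sin φ₂.
Hence λ₂ = 16.7360° + -0.5542° = 16.1818°.

latitude -43.9830°, longitude 16.1818°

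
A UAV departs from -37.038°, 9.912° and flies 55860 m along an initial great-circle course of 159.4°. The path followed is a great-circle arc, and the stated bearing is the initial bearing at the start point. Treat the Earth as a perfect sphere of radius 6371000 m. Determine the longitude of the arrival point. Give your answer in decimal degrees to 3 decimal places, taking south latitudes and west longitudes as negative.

longitude 10.135°

Angular distance δ = d/R = 55860 / 6371000 = 0.008768 rad.
Start latitude φ₁ = -0.646435 rad; initial bearing θ = 2.782055 rad.
sin φ₂ = sin φ₁ cos δ + cos φ₁ sin δ cos θ = (-0.602345)(0.999962) + (0.798236)(0.008768)(-0.936060) = -0.608873
φ₂ = asin(-0.608873) = -0.654639 rad = -37.508°.
Δλ = atan2( sin θ sin δ cos φ₁ , cos δ − sin φ₁ sin φ₂ ) = atan2(0.002462, 0.633210) = 0.003889 rad = 0.223°.
λ₂ = λ₁ + Δλ = 10.135°.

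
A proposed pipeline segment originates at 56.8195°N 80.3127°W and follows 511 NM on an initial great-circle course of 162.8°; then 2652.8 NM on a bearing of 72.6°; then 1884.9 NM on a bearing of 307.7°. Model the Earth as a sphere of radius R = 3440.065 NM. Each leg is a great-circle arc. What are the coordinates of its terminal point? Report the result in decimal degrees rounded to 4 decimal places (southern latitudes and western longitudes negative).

latitude 54.2628°, longitude -56.9303°

Apply the spherical direct solution leg by leg, carrying full precision between legs.
Leg 1: from (56.8195°, -80.3127°), δ = 511/3440.065 = 0.148544 rad, θ = 162.8° → φ = 48.6216°, λ = -76.5166°.
Leg 2: from (48.6216°, -76.5166°), δ = 2652.8/3440.065 = 0.771148 rad, θ = 72.6° → φ = 42.5212°, λ = -12.0462°.
Leg 3: from (42.5212°, -12.0462°), δ = 1884.9/3440.065 = 0.547926 rad, θ = 307.7° → φ = 54.2628°, λ = -56.9303°.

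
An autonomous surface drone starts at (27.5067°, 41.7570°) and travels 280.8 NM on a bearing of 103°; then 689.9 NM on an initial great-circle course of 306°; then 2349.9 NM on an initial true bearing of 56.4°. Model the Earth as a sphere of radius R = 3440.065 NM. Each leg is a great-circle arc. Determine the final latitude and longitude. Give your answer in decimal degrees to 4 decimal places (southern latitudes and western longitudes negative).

Apply the spherical direct solution leg by leg, carrying full precision between legs.
Leg 1: from (27.5067°, 41.7570°), δ = 280.8/3440.065 = 0.081626 rad, θ = 103° → φ = 26.3623°, λ = 46.8439°.
Leg 2: from (26.3623°, 46.8439°), δ = 689.9/3440.065 = 0.200549 rad, θ = 306° → φ = 32.6878°, λ = 35.8043°.
Leg 3: from (32.6878°, 35.8043°), δ = 2349.9/3440.065 = 0.683098 rad, θ = 56.4° → φ = 45.4683°, λ = 84.3651°.

latitude 45.4683°, longitude 84.3651°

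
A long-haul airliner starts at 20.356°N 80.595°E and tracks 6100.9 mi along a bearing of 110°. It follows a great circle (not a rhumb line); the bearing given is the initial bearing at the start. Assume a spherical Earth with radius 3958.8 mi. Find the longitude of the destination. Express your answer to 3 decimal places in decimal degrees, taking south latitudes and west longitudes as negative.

longitude 161.715°

Angular distance δ = d/R = 6100.9 / 3958.8 = 1.541098 rad.
With φ₁ = 20.356° = 0.355279 rad and θ = 110° = 1.919862 rad:
Applying the spherical law of cosines for sides, sin φ₂ = sin φ₁ cos δ + cos φ₁ sin δ cos θ = -0.310190, so φ₂ = -18.071°.
Δλ = atan2( sin θ sin δ cos φ₁ , cos δ − sin φ₁ sin φ₂ ) = atan2(0.880620, 0.137594) = 1.415803 rad = 81.120°.
λ₂ = λ₁ + Δλ = 161.715°.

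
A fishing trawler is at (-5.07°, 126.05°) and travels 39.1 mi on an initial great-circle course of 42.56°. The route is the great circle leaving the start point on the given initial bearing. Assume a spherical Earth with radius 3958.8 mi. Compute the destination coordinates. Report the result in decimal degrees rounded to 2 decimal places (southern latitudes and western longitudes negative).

The arc subtends δ = 39.1/3958.8 = 0.009877 rad at the centre.
With φ₁ = -5.07° = -0.088488 rad and θ = 42.56° = 0.742812 rad:
Applying the spherical law of cosines for sides, sin φ₂ = sin φ₁ cos δ + cos φ₁ sin δ cos θ = -0.081122, so φ₂ = -4.65°.
Δλ = atan2( sin θ sin δ cos φ₁ , cos δ − sin φ₁ sin φ₂ ) = atan2(0.006654, 0.992782) = 0.006702 rad = 0.38°.
λ₂ = λ₁ + Δλ = 126.43°.

latitude -4.65°, longitude 126.43°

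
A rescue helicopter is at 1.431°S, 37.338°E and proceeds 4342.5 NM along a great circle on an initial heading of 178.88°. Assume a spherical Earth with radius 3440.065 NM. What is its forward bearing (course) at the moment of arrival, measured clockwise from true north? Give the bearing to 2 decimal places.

final bearing 176.00°

Angular distance δ = d/R = 4342.5 / 3440.065 = 1.262331 rad.
With φ₁ = -1.431° = -0.024976 rad and θ = 178.88° = 3.122045 rad:
Destination latitude: φ₂ = arcsin( sin φ₁ cos δ + cos φ₁ sin δ cos θ ) = arcsin(-0.959903) = -73.720°.
For the longitude increment, Δλ = atan2( sin θ sin δ cos φ₁, cos δ − sin φ₁ sin φ₂ ) = atan2(0.018618, 0.279625) = 3.809°.
λ₂ = 37.338° + 3.809° = 41.147°.
The forward bearing on arrival equals the back-azimuth from the destination plus 180°.
Back-azimuth from P₂ (-73.72°, 41.15°) to P₁ (-1.43°, 37.34°), with Δλ' = λ₁ − λ₂ = -3.81°: atan2( sin Δλ' cos φ₁ , cos φ₂ sin φ₁ − sin φ₂ cos φ₁ cos Δλ' ) = 356.00°.
Final bearing = (356.00° + 180°) mod 360° = 176.00°.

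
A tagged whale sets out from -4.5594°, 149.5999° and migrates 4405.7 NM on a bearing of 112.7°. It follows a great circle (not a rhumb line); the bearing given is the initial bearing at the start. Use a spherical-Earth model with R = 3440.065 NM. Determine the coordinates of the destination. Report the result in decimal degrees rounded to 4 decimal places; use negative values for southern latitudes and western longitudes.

δ = 4405.7/3440.065 = 1.280703 rad (73.3789°).
With φ₁ = -4.5594° = -0.079577 rad and θ = 112.7° = 1.966986 rad:
Destination latitude: φ₂ = arcsin( sin φ₁ cos δ + cos φ₁ sin δ cos θ ) = arcsin(-0.391350) = -23.0385°.
For the longitude increment, Δλ = atan2( sin θ sin δ cos φ₁, cos δ − sin φ₁ sin φ₂ ) = atan2(0.881194, 0.254933) = 73.8647°.
λ₂ = 149.5999° + 73.8647° = 223.4646°, normalized to (−180°, 180°] → -136.5354°.

latitude -23.0385°, longitude -136.5354°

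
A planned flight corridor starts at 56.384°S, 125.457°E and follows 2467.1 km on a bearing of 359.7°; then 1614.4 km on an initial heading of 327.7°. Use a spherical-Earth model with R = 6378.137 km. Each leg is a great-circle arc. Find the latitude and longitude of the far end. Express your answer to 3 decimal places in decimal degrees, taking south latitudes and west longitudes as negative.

Apply the spherical direct solution leg by leg, carrying full precision between legs.
Leg 1: from (-56.384°, 125.457°), δ = 2467.1/6378.137 = 0.386806 rad, θ = 359.7° → φ = -34.222°, λ = 125.320°.
Leg 2: from (-34.222°, 125.320°), δ = 1614.4/6378.137 = 0.253115 rad, θ = 327.7° → φ = -21.682°, λ = 117.041°.

latitude -21.682°, longitude 117.041°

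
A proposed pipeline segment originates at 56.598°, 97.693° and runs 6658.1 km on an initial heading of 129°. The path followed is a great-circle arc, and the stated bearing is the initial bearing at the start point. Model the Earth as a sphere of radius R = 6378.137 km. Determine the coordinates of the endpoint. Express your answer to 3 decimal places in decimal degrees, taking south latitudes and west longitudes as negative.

latitude 6.912°, longitude 140.276°

Central angle δ = d/R = 1.043894 rad.
With φ₁ = 56.598° = 0.987821 rad and θ = 129° = 2.251475 rad:
sin φ₂ = sin φ₁ cos δ + cos φ₁ sin δ cos θ = (0.834829)(0.502858) + (0.550510)(0.864369)(-0.629320) = 0.120342
φ₂ = asin(0.120342) = 0.120635 rad = 6.912°.
For the longitude increment, Δλ = atan2( sin θ sin δ cos φ₁, cos δ − sin φ₁ sin φ₂ ) = atan2(0.369800, 0.402393) = 42.583°.
λ₂ = 97.693° + 42.583° = 140.276°.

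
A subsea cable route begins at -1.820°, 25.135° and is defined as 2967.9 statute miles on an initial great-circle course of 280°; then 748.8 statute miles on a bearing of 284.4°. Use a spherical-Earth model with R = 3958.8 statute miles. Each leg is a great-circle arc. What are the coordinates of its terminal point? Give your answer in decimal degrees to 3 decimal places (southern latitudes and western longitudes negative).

Apply the spherical direct solution leg by leg, carrying full precision between legs.
Leg 1: from (-1.820°, 25.135°), δ = 2967.9/3958.8 = 0.749697 rad, θ = 280° → φ = 5.453°, λ = -17.250°.
Leg 2: from (5.453°, -17.250°), δ = 748.8/3958.8 = 0.189148 rad, θ = 284.4° → φ = 8.041°, λ = -27.849°.

latitude 8.041°, longitude -27.849°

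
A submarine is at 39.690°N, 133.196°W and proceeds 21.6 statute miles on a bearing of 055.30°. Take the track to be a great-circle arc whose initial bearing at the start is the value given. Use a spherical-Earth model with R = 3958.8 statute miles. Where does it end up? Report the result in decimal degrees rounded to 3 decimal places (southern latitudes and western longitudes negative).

latitude 39.867°, longitude -132.861°

Angular distance δ = d/R = 21.6 / 3958.8 = 0.005456 rad.
Converting: φ₁ = 0.692721 rad, θ = 0.965167 rad.
Destination latitude: φ₂ = arcsin( sin φ₁ cos δ + cos φ₁ sin δ cos θ ) = arcsin(0.641014) = 39.867°.
Δλ = atan2( sin θ sin δ cos φ₁ , cos δ − sin φ₁ sin φ₂ ) = atan2(0.003452, 0.590612) = 0.005844 rad = 0.335°.
Hence λ₂ = -133.196° + 0.335° = -132.861°.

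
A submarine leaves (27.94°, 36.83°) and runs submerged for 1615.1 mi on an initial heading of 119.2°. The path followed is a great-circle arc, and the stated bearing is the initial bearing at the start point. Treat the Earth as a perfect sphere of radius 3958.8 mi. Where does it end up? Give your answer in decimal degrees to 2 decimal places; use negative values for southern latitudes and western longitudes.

latitude 15.02°, longitude 57.84°

Angular distance δ = d/R = 1615.1 / 3958.8 = 0.407977 rad.
Converting: φ₁ = 0.487645 rad, θ = 2.080432 rad.
Destination latitude: φ₂ = arcsin( sin φ₁ cos δ + cos φ₁ sin δ cos θ ) = arcsin(0.259092) = 15.02°.
Δλ = atan2( sin θ sin δ cos φ₁ , cos δ − sin φ₁ sin φ₂ ) = atan2(0.305966, 0.796528) = 0.366746 rad = 21.01°.
Hence λ₂ = 36.83° + 21.01° = 57.84°.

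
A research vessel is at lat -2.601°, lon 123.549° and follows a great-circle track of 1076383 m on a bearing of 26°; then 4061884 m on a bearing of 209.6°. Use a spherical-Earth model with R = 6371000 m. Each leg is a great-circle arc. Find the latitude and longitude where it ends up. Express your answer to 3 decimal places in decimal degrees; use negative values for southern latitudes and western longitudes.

Apply the spherical direct solution leg by leg, carrying full precision between legs.
Leg 1: from (-2.601°, 123.549°), δ = 1076383/6371000 = 0.168950 rad, θ = 26° → φ = 6.099°, λ = 127.800°.
Leg 2: from (6.099°, 127.800°), δ = 4061884/6371000 = 0.637558 rad, θ = 209.6° → φ = -25.420°, λ = 108.803°.

latitude -25.420°, longitude 108.803°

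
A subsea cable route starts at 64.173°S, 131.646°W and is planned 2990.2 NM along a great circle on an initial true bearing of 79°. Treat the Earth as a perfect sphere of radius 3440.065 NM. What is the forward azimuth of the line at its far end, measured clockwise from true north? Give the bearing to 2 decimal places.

final bearing 29.98°

Angular distance δ = d/R = 2990.2 / 3440.065 = 0.869228 rad.
Start latitude φ₁ = -1.120030 rad; initial bearing θ = 1.378810 rad.
Destination latitude: φ₂ = arcsin( sin φ₁ cos δ + cos φ₁ sin δ cos θ ) = arcsin(-0.517453) = -31.162°.
For the longitude increment, Δλ = atan2( sin θ sin δ cos φ₁, cos δ − sin φ₁ sin φ₂ ) = atan2(0.326653, 0.179650) = 61.190°.
λ₂ = λ₁ + Δλ = -70.456°.
The forward bearing on arrival equals the back-azimuth from the destination plus 180°.
Back-azimuth from P₂ (-31.16°, -70.46°) to P₁ (-64.17°, -131.65°), with Δλ' = λ₁ − λ₂ = -61.19°: atan2( sin Δλ' cos φ₁ , cos φ₂ sin φ₁ − sin φ₂ cos φ₁ cos Δλ' ) = 209.98°.
Final bearing = (209.98° + 180°) mod 360° = 29.98°.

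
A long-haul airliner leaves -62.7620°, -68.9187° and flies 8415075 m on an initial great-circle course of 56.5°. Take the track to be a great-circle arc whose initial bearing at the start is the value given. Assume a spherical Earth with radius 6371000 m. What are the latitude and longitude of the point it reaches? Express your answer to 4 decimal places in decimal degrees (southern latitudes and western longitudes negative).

latitude 1.4229°, longitude -14.9963°

The arc subtends δ = 8415075/6371000 = 1.320841 rad at the centre.
Start latitude φ₁ = -1.095404 rad; initial bearing θ = 0.986111 rad.
Applying the spherical law of cosines for sides, sin φ₂ = sin φ₁ cos δ + cos φ₁ sin δ cos θ = 0.024832, so φ₂ = 1.4229°.
Δλ = atan2( sin θ sin δ cos φ₁ , cos δ − sin φ₁ sin φ₂ ) = atan2(0.369799, 0.269440) = 0.941124 rad = 53.9224°.
Hence λ₂ = -68.9187° + 53.9224° = -14.9963°.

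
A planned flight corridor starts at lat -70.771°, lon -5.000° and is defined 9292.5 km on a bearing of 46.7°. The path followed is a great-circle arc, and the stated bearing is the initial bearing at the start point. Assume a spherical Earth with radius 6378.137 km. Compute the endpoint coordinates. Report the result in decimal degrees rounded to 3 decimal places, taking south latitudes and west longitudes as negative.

δ = 9292.5/6378.137 = 1.456930 rad (83.4759°).
Start latitude φ₁ = -1.235187 rad; initial bearing θ = 0.815069 rad.
Applying the spherical law of cosines for sides, sin φ₂ = sin φ₁ cos δ + cos φ₁ sin δ cos θ = 0.117126, so φ₂ = 6.726°.
Δλ = atan2( sin θ sin δ cos φ₁ , cos δ − sin φ₁ sin φ₂ ) = atan2(0.238136, 0.224212) = 0.815504 rad = 46.725°.
λ₂ = λ₁ + Δλ = 41.725°.

latitude 6.726°, longitude 41.725°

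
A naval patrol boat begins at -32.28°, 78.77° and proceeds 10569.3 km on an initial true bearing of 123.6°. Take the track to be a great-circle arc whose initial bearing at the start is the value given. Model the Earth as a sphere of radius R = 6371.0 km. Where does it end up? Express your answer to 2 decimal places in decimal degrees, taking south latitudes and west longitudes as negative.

δ = 10569.3/6371 = 1.658970 rad (95.0520°).
Start latitude φ₁ = -0.563392 rad; initial bearing θ = 2.157227 rad.
sin φ₂ = sin φ₁ cos δ + cos φ₁ sin δ cos θ = (-0.534057)(-0.088060) + (0.845448)(0.996115)(-0.553392) = -0.419017
φ₂ = asin(-0.419017) = -0.432363 rad = -24.77°.
For the longitude increment, Δλ = atan2( sin θ sin δ cos φ₁, cos δ − sin φ₁ sin φ₂ ) = atan2(0.701456, -0.311839) = 113.97°.
λ₂ = 78.77° + 113.97° = 192.74°, normalized to (−180°, 180°] → -167.26°.

latitude -24.77°, longitude -167.26°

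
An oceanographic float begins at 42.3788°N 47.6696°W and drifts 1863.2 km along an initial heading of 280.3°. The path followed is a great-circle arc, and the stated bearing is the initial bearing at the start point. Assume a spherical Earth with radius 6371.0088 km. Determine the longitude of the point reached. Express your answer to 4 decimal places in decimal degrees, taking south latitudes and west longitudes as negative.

longitude -70.5362°

δ = 1863.2/6371.0088 = 0.292450 rad (16.7561°).
With φ₁ = 42.3788° = 0.739650 rad and θ = 280.3° = 4.892158 rad:
sin φ₂ = sin φ₁ cos δ + cos φ₁ sin δ cos θ = (0.674029)(0.957540) + (0.738705)(0.288299)(0.178802) = 0.683489
φ₂ = asin(0.683489) = 0.752532 rad = 43.1169°.
Then Δλ = atan2(-0.209536, 0.496849) = -0.399097 rad, from sin θ sin δ cos φ₁ over cos δ − sin φ₁ sin φ₂.
Hence λ₂ = -47.6696° + -22.8666° = -70.5362°.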